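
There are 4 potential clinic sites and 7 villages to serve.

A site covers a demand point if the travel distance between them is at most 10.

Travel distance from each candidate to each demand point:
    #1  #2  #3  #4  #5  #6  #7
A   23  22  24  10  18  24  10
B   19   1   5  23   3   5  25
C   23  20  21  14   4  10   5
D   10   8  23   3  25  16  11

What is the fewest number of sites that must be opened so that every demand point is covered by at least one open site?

Coverage sets (demand points within 10 of each site):
  A: {#4, #7}
  B: {#2, #3, #5, #6}
  C: {#5, #6, #7}
  D: {#1, #2, #4}
No 2 sites suffice: every size-2 union leaves at least one demand point uncovered.
But {A, B, D} covers everything, so the minimum is 3.

3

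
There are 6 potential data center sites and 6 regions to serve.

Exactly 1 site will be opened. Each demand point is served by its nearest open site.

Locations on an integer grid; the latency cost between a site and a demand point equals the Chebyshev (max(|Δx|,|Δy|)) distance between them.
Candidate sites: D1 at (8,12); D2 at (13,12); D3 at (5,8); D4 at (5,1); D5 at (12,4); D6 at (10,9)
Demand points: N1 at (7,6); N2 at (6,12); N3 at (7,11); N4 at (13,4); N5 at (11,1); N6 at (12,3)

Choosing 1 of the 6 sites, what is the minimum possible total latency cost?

25

Open {D5}.
  N1→D5 5, N2→D5 8, N3→D5 7, N4→D5 1, N5→D5 3, N6→D5 1  ⇒ total 25.
Compare {D6}: total 29.
Compare {D3}: total 31.
No size-1 selection does better; minimum is 25.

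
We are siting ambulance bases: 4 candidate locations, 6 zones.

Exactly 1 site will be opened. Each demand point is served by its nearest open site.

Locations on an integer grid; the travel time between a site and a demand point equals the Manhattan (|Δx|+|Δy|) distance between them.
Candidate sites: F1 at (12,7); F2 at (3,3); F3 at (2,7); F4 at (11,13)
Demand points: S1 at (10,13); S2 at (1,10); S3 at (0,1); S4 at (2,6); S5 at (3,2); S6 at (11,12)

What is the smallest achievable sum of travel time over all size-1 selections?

47

Open {F3}.
  S1→F3 14, S2→F3 4, S3→F3 8, S4→F3 1, S5→F3 6, S6→F3 14  ⇒ total 47.
Compare {F2}: total 53.
Compare {F1}: total 71.
No size-1 selection does better; minimum is 47.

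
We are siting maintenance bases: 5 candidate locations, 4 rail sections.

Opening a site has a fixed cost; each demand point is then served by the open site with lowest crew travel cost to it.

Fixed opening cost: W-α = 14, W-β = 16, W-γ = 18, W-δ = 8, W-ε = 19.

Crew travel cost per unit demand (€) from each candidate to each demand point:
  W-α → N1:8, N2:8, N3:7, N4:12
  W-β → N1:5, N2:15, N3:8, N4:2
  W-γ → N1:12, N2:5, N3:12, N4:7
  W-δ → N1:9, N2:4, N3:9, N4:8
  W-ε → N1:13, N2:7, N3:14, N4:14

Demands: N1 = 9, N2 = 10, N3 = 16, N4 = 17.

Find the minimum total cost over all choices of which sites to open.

Open {W-α, W-β, W-δ}: assign each demand point to its cheapest open site.
  N1→W-β 9×5=45, N2→W-δ 10×4=40, N3→W-α 16×7=112, N4→W-β 17×2=34
  crew travel cost 231, fixed 38 → total 269.
Compare {W-β, W-δ}: crew travel cost 247 + fixed 24 = 271.
Compare {W-α, W-β, W-γ, W-δ}: crew travel cost 231 + fixed 56 = 287.
Compare {W-α, W-β, W-δ, W-ε}: crew travel cost 231 + fixed 57 = 288.
All other subsets cost ≥ 271. Minimum total cost: 269.

269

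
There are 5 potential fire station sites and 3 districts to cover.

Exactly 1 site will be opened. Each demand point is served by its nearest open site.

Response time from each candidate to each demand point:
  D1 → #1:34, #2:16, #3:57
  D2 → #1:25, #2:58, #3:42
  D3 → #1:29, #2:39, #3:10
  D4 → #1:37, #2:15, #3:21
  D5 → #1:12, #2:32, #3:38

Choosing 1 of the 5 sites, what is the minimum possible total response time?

73

Open {D4}.
  #1→D4 37, #2→D4 15, #3→D4 21  ⇒ total 73.
Compare {D3}: total 78.
Compare {D5}: total 82.
No size-1 selection does better; minimum is 73.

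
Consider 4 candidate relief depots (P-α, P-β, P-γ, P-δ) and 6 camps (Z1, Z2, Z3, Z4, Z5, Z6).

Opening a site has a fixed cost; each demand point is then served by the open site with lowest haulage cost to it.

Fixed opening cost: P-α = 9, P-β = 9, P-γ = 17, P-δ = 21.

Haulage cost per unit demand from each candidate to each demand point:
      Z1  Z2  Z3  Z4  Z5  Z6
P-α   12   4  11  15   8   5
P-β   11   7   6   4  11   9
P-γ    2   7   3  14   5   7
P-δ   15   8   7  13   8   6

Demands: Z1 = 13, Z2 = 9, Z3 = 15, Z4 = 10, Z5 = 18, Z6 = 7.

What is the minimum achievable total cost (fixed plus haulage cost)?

307

Open {P-α, P-β, P-γ}: assign each demand point to its cheapest open site.
  Z1→P-γ 13×2=26, Z2→P-α 9×4=36, Z3→P-γ 15×3=45, Z4→P-β 10×4=40, Z5→P-γ 18×5=90, Z6→P-α 7×5=35
  haulage cost 272, fixed 35 → total 307.
Compare {P-α, P-β, P-γ, P-δ}: haulage cost 272 + fixed 56 = 328.
Compare {P-β, P-γ}: haulage cost 313 + fixed 26 = 339.
Compare {P-β, P-γ, P-δ}: haulage cost 306 + fixed 47 = 353.
All other subsets cost ≥ 328. Minimum total cost: 307.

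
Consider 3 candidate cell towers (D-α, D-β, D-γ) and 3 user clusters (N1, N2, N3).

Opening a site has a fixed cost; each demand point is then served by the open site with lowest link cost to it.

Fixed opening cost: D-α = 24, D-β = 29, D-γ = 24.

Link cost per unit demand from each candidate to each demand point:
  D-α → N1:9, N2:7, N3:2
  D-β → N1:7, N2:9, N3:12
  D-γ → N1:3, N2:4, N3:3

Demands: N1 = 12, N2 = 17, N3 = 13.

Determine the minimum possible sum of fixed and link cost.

167

Open {D-γ}: assign each demand point to its cheapest open site.
  N1→D-γ 12×3=36, N2→D-γ 17×4=68, N3→D-γ 13×3=39
  link cost 143, fixed 24 → total 167.
Compare {D-α, D-γ}: link cost 130 + fixed 48 = 178.
Compare {D-β, D-γ}: link cost 143 + fixed 53 = 196.
Compare {D-α, D-β, D-γ}: link cost 130 + fixed 77 = 207.
All other subsets cost ≥ 178. Minimum total cost: 167.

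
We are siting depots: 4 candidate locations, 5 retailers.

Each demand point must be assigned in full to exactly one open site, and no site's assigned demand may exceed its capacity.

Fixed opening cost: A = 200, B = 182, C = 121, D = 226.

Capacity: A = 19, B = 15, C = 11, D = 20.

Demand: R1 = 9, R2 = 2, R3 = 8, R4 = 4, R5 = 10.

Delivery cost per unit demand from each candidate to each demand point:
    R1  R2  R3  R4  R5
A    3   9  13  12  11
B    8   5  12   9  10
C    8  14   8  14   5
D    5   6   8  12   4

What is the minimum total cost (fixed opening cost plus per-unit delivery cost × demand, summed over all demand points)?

Open {A, D}; cheapest assignment that respects the capacities:
  A (cap 19, load 13): R1, R4 — cost 9×3 + 4×12 = 75
  D (cap 20, load 20): R2, R3, R5 — cost 2×6 + 8×8 + 10×4 = 116
  Shipping 191, fixed 426 → total 617.
  Any other capacity-feasible assignment to {A, D} ships for at least 191.
Compare {B, D}: its best feasible assignment gives total 630.
Compare {A, B}: its best feasible assignment gives total 661.
Every other set of open sites that can feasibly serve all demand totals ≥ 630 even under its best assignment. Minimum: 617.

617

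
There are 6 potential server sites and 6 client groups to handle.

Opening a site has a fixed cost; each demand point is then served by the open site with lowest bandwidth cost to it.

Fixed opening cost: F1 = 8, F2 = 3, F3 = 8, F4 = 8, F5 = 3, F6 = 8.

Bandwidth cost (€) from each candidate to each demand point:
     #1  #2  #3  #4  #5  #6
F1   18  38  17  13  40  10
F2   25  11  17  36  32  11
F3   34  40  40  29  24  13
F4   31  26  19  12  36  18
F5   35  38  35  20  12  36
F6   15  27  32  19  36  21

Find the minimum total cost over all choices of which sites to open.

Open {F1, F2, F5}: assign each demand point to its cheapest open site.
  #1→F1 18, #2→F2 11, #3→F1 17, #4→F1 13, #5→F5 12, #6→F1 10
  bandwidth cost 81, fixed 14 → total 95.
Compare {F2, F5, F6}: bandwidth cost 85 + fixed 14 = 99.
Compare {F1, F2, F5, F6}: bandwidth cost 78 + fixed 22 = 100.
Compare {F2, F4, F5, F6}: bandwidth cost 78 + fixed 22 = 100.
All other subsets cost ≥ 99. Minimum total cost: 95.

95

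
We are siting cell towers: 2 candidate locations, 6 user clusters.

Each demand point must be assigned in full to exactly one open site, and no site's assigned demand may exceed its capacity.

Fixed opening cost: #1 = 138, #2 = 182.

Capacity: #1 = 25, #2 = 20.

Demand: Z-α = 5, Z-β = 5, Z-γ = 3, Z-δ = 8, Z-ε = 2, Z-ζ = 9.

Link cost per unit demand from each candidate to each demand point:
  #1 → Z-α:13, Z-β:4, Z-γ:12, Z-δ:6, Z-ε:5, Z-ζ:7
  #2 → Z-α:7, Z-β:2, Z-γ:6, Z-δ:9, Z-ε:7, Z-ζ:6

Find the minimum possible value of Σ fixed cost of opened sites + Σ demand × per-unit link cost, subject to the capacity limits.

504

Open {#1, #2}; cheapest assignment that respects the capacities:
  #1 (cap 25, load 19): Z-δ, Z-ε, Z-ζ — cost 8×6 + 2×5 + 9×7 = 121
  #2 (cap 20, load 13): Z-α, Z-β, Z-γ — cost 5×7 + 5×2 + 3×6 = 63
  Shipping 184, fixed 320 → total 504.
  Any other capacity-feasible assignment to {#1, #2} ships for at least 184.
Total demand is 32 and no other set of sites has combined capacity ≥ 32, so {#1, #2} is the only feasible choice of open sites. Minimum: 504.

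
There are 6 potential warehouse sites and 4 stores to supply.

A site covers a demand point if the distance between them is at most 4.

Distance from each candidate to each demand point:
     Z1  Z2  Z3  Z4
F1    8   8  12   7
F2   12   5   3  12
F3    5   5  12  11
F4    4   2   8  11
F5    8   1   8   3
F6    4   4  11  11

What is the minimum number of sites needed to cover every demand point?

Coverage sets (demand points within 4 of each site):
  F1: {}
  F2: {Z3}
  F3: {}
  F4: {Z1, Z2}
  F5: {Z2, Z4}
  F6: {Z1, Z2}
No 2 sites suffice: every size-2 union leaves at least one demand point uncovered.
But {F2, F4, F5} covers everything, so the minimum is 3.

3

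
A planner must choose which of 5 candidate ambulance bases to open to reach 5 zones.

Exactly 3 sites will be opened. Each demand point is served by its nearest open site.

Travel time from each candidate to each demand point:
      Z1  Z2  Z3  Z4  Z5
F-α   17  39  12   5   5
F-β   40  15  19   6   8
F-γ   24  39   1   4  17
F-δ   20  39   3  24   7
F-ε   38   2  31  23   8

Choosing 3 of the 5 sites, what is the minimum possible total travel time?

29

Open {F-α, F-γ, F-ε}.
  Z1→F-α 17, Z2→F-ε 2, Z3→F-γ 1, Z4→F-γ 4, Z5→F-α 5  ⇒ total 29.
Compare {F-α, F-δ, F-ε}: total 32.
Compare {F-γ, F-δ, F-ε}: total 34.
No size-3 selection does better; minimum is 29.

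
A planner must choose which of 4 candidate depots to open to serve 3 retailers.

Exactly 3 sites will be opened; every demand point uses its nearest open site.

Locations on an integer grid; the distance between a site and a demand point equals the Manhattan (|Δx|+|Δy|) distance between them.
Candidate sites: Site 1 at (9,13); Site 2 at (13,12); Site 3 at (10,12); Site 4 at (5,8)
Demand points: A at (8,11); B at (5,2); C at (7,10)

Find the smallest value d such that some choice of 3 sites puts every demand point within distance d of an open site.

Open {Site 1, Site 2, Site 4}.
  Farthest demand point is B at distance 6 (to Site 4); all others are ≤ 6.
With {Site 1, Site 3, Site 4} the worst case is 6.
With {Site 2, Site 3, Site 4} the worst case is 6.
No size-3 selection achieves below 6.

6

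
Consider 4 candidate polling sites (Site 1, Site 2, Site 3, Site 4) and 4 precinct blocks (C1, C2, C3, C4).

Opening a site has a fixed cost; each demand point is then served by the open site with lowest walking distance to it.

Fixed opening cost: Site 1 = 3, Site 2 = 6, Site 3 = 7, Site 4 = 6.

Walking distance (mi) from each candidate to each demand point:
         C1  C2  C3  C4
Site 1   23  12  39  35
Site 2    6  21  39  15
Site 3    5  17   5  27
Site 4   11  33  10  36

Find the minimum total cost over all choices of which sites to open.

Open {Site 1, Site 2, Site 3}: assign each demand point to its cheapest open site.
  C1→Site 3 5, C2→Site 1 12, C3→Site 3 5, C4→Site 2 15
  walking distance 37, fixed 16 → total 53.
Compare {Site 2, Site 3}: walking distance 42 + fixed 13 = 55.
Compare {Site 1, Site 2, Site 4}: walking distance 43 + fixed 15 = 58.
Compare {Site 1, Site 3}: walking distance 49 + fixed 10 = 59.
All other subsets cost ≥ 55. Minimum total cost: 53.

53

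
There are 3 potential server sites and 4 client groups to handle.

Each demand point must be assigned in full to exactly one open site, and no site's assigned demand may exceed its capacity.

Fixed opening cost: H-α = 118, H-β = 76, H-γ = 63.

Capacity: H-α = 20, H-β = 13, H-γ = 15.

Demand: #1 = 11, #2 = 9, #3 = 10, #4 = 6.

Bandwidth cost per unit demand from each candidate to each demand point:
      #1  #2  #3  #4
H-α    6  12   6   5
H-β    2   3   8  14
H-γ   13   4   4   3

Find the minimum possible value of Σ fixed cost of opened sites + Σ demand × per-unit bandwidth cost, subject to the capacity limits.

393

Open {H-α, H-β, H-γ}; cheapest assignment that respects the capacities:
  H-α (cap 20, load 10): #3 — cost 10×6 = 60
  H-β (cap 13, load 11): #1 — cost 11×2 = 22
  H-γ (cap 15, load 15): #2, #4 — cost 9×4 + 6×3 = 54
  Shipping 136, fixed 257 → total 393.
  Any other capacity-feasible assignment to {H-α, H-β, H-γ} ships for at least 136.
Total demand is 36 and no other set of sites has combined capacity ≥ 36, so {H-α, H-β, H-γ} is the only feasible choice of open sites. Minimum: 393.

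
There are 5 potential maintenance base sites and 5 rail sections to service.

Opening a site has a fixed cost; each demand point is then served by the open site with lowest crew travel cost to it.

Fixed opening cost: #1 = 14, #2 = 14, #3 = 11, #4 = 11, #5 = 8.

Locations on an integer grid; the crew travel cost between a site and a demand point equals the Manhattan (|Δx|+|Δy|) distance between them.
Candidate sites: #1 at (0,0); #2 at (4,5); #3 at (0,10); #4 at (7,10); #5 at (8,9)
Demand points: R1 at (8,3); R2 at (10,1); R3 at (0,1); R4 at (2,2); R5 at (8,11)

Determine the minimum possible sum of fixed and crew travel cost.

Open {#1, #5}: assign each demand point to its cheapest open site.
  R1→#5 6, R2→#5 10, R3→#1 1, R4→#1 4, R5→#5 2
  crew travel cost 23, fixed 22 → total 45.
Compare {#1, #4}: crew travel cost 26 + fixed 25 = 51.
Compare {#2}: crew travel cost 39 + fixed 14 = 53.
Compare {#2, #5}: crew travel cost 31 + fixed 22 = 53.
All other subsets cost ≥ 51. Minimum total cost: 45.

45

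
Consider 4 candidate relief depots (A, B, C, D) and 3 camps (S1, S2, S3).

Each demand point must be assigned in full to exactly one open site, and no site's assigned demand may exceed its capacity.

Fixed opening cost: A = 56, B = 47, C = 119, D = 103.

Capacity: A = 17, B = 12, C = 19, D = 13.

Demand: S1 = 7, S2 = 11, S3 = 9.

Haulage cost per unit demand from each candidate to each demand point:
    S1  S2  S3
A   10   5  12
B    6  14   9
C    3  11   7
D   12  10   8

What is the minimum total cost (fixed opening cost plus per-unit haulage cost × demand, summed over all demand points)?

Open {A, C}; cheapest assignment that respects the capacities:
  A (cap 17, load 11): S2 — cost 11×5 = 55
  C (cap 19, load 16): S1, S3 — cost 7×3 + 9×7 = 84
  Shipping 139, fixed 175 → total 314.
  Any other capacity-feasible assignment to {A, C} ships for at least 139.
Compare {A, B, C}: its best feasible assignment gives total 361.
Compare {A, B, D}: its best feasible assignment gives total 375.
Every other set of open sites that can feasibly serve all demand totals ≥ 361 even under its best assignment. Minimum: 314.

314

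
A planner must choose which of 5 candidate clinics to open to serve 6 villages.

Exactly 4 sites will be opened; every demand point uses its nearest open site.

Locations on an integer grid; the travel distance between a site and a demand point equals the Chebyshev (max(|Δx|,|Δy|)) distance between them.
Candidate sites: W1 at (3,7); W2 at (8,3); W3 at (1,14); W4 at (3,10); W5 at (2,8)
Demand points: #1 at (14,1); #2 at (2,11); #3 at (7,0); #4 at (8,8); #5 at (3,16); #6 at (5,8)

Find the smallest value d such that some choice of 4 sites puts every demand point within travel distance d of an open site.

Open {W1, W2, W3, W4}.
  Farthest demand point is #1 at travel distance 6 (to W2); all others are ≤ 6.
With {W1, W2, W3, W5} the worst case is 6.
With {W1, W2, W4, W5} the worst case is 6.
No size-4 selection achieves below 6.

6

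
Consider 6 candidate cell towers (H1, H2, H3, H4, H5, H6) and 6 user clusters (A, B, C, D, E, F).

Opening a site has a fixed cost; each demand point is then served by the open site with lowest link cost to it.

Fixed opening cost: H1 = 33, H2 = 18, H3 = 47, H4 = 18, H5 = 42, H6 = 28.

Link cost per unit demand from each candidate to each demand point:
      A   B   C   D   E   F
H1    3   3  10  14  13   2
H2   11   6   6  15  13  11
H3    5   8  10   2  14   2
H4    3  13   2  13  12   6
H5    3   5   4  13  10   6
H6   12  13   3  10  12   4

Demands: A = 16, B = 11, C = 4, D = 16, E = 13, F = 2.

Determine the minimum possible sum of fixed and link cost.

374

Open {H3, H5}: assign each demand point to its cheapest open site.
  A→H5 16×3=48, B→H5 11×5=55, C→H5 4×4=16, D→H3 16×2=32, E→H5 13×10=130, F→H3 2×2=4
  link cost 285, fixed 89 → total 374.
Compare {H1, H3, H4}: link cost 281 + fixed 98 = 379.
Compare {H3, H4, H5}: link cost 277 + fixed 107 = 384.
Compare {H1, H3, H5}: link cost 263 + fixed 122 = 385.
All other subsets cost ≥ 379. Minimum total cost: 374.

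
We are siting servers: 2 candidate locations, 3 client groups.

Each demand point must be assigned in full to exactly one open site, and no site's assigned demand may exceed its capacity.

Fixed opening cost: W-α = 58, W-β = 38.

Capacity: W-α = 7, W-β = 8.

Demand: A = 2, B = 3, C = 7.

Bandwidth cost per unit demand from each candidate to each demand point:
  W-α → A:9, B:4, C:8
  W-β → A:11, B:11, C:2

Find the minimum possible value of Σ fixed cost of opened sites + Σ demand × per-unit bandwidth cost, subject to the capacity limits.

Open {W-α, W-β}; cheapest assignment that respects the capacities:
  W-α (cap 7, load 5): A, B — cost 2×9 + 3×4 = 30
  W-β (cap 8, load 7): C — cost 7×2 = 14
  Shipping 44, fixed 96 → total 140.
  Any other capacity-feasible assignment to {W-α, W-β} ships for at least 44.
Total demand is 12 and no other set of sites has combined capacity ≥ 12, so {W-α, W-β} is the only feasible choice of open sites. Minimum: 140.

140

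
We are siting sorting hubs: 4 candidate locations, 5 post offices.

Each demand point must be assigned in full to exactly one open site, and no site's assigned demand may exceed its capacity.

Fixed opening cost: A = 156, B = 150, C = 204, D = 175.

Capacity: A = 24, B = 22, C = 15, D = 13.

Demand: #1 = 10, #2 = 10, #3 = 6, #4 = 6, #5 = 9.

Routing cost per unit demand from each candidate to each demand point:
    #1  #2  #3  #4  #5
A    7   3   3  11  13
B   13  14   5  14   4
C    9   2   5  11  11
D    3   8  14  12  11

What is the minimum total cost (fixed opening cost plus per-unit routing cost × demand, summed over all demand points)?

Open {A, B}; cheapest assignment that respects the capacities:
  A (cap 24, load 20): #1, #2 — cost 10×7 + 10×3 = 100
  B (cap 22, load 21): #3, #4, #5 — cost 6×5 + 6×14 + 9×4 = 150
  Shipping 250, fixed 306 → total 556.
  Any other capacity-feasible assignment to {A, B} ships for at least 250.
Compare {A, B, D}: its best feasible assignment gives total 661.
Compare {A, B, C}: its best feasible assignment gives total 720.
Every other set of open sites that can feasibly serve all demand totals ≥ 661 even under its best assignment. Minimum: 556.

556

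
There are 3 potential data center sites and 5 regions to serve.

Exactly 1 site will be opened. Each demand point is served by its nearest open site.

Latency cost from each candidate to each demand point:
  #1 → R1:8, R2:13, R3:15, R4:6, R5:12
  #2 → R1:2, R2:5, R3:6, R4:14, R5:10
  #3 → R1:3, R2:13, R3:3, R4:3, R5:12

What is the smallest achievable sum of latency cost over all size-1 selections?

Open {#3}.
  R1→#3 3, R2→#3 13, R3→#3 3, R4→#3 3, R5→#3 12  ⇒ total 34.
Compare {#2}: total 37.
Compare {#1}: total 54.

34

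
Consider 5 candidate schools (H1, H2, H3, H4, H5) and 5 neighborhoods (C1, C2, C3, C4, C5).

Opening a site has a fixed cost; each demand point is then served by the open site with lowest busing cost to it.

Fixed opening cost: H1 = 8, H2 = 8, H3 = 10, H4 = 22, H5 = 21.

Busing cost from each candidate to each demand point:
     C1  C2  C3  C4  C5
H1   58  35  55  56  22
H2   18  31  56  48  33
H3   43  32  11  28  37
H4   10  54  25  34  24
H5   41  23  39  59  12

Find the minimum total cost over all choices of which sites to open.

Open {H2, H3, H5}: assign each demand point to its cheapest open site.
  C1→H2 18, C2→H5 23, C3→H3 11, C4→H3 28, C5→H5 12
  busing cost 92, fixed 39 → total 131.
Compare {H1, H2, H3}: busing cost 110 + fixed 26 = 136.
Compare {H3, H4}: busing cost 105 + fixed 32 = 137.
Compare {H3, H4, H5}: busing cost 84 + fixed 53 = 137.
All other subsets cost ≥ 136. Minimum total cost: 131.

131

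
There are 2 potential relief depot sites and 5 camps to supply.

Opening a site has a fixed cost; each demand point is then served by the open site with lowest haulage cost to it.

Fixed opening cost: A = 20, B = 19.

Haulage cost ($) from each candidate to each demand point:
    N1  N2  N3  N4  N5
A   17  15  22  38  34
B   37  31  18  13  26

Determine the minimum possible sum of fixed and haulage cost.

Open {A, B}: assign each demand point to its cheapest open site.
  N1→A 17, N2→A 15, N3→B 18, N4→B 13, N5→B 26
  haulage cost 89, fixed 39 → total 128.
Compare {B}: haulage cost 125 + fixed 19 = 144.
Compare {A}: haulage cost 126 + fixed 20 = 146.

128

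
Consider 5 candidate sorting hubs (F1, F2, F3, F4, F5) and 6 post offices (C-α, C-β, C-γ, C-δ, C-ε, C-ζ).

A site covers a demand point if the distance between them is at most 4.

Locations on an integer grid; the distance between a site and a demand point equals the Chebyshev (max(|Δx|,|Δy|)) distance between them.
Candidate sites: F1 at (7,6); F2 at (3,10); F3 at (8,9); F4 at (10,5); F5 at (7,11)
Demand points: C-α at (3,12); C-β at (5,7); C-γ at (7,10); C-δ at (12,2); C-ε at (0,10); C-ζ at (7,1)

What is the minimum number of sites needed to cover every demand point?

Coverage sets (demand points within 4 of each site):
  F1: {C-β, C-γ}
  F2: {C-α, C-β, C-γ, C-ε}
  F3: {C-β, C-γ}
  F4: {C-δ, C-ζ}
  F5: {C-α, C-β, C-γ}
No single site covers all 6 demand points.
But {F2, F4} covers everything, so the minimum is 2.

2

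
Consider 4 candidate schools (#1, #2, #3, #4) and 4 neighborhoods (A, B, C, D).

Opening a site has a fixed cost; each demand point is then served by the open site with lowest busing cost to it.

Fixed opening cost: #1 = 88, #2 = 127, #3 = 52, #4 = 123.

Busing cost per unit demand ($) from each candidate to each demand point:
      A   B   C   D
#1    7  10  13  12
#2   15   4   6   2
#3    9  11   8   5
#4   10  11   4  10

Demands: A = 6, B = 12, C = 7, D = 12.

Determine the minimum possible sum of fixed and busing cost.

Open {#2}: assign each demand point to its cheapest open site.
  A→#2 6×15=90, B→#2 12×4=48, C→#2 7×6=42, D→#2 12×2=24
  busing cost 204, fixed 127 → total 331.
Compare {#2, #3}: busing cost 168 + fixed 179 = 347.
Compare {#3}: busing cost 302 + fixed 52 = 354.
Compare {#1, #2}: busing cost 156 + fixed 215 = 371.
All other subsets cost ≥ 347. Minimum total cost: 331.

331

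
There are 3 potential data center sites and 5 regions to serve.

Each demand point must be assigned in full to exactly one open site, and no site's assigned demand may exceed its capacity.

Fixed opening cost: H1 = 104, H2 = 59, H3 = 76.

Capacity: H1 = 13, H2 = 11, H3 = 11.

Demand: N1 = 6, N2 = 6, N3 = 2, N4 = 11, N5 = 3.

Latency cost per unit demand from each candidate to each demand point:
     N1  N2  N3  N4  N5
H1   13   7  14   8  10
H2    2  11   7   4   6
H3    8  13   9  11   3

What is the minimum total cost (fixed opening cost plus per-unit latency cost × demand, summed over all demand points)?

400

Open {H1, H2, H3}; cheapest assignment that respects the capacities:
  H1 (cap 13, load 6): N2 — cost 6×7 = 42
  H2 (cap 11, load 11): N4 — cost 11×4 = 44
  H3 (cap 11, load 11): N1, N3, N5 — cost 6×8 + 2×9 + 3×3 = 75
  Shipping 161, fixed 239 → total 400.
  Any other capacity-feasible assignment to {H1, H2, H3} ships for at least 161.
Total demand is 28 and no other set of sites has combined capacity ≥ 28, so {H1, H2, H3} is the only feasible choice of open sites. Minimum: 400.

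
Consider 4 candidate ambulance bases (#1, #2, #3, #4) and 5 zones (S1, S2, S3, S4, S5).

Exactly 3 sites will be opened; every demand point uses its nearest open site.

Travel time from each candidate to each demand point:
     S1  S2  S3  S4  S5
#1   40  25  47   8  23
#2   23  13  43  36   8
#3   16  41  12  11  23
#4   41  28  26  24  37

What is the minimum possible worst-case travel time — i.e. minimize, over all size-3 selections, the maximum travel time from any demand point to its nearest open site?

Open {#1, #2, #3}.
  Farthest demand point is S1 at travel time 16 (to #3); all others are ≤ 16.
With {#2, #3, #4} the worst case is 16.
With {#1, #3, #4} the worst case is 25.
No size-3 selection achieves below 16.

16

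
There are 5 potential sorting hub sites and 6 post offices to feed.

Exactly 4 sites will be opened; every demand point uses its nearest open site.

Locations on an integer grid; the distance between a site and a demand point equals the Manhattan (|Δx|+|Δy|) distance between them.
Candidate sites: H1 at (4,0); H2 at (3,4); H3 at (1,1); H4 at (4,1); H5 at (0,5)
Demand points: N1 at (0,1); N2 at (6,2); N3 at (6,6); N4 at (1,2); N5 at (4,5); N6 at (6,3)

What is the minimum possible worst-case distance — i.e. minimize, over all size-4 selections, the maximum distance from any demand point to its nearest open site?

Open {H1, H2, H3, H4}.
  Farthest demand point is N3 at distance 5 (to H2); all others are ≤ 5.
With {H1, H2, H3, H5} the worst case is 5.
With {H1, H2, H4, H5} the worst case is 5.
No size-4 selection achieves below 5.

5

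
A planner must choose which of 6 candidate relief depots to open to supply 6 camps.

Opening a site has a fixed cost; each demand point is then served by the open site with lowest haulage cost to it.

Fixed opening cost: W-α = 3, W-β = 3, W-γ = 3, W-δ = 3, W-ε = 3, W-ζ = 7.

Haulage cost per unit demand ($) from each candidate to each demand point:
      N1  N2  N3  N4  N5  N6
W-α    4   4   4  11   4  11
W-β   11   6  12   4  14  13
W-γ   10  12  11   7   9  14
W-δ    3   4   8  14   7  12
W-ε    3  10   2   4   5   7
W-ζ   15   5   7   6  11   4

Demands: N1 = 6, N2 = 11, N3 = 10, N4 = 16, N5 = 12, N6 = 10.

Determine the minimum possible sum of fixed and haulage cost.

247

Open {W-α, W-ε, W-ζ}: assign each demand point to its cheapest open site.
  N1→W-ε 6×3=18, N2→W-α 11×4=44, N3→W-ε 10×2=20, N4→W-ε 16×4=64, N5→W-α 12×4=48, N6→W-ζ 10×4=40
  haulage cost 234, fixed 13 → total 247.
Compare {W-α, W-β, W-ε, W-ζ}: haulage cost 234 + fixed 16 = 250.
Compare {W-α, W-γ, W-ε, W-ζ}: haulage cost 234 + fixed 16 = 250.
Compare {W-α, W-δ, W-ε, W-ζ}: haulage cost 234 + fixed 16 = 250.
All other subsets cost ≥ 250. Minimum total cost: 247.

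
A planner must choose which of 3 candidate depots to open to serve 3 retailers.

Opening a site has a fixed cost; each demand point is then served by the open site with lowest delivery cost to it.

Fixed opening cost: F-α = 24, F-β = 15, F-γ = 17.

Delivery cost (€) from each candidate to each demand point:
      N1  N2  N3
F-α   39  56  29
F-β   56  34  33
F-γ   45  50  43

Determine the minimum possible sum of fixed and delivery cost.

138

Open {F-β}: assign each demand point to its cheapest open site.
  N1→F-β 56, N2→F-β 34, N3→F-β 33
  delivery cost 123, fixed 15 → total 138.
Compare {F-α, F-β}: delivery cost 102 + fixed 39 = 141.
Compare {F-β, F-γ}: delivery cost 112 + fixed 32 = 144.
Compare {F-α}: delivery cost 124 + fixed 24 = 148.
All other subsets cost ≥ 141. Minimum total cost: 138.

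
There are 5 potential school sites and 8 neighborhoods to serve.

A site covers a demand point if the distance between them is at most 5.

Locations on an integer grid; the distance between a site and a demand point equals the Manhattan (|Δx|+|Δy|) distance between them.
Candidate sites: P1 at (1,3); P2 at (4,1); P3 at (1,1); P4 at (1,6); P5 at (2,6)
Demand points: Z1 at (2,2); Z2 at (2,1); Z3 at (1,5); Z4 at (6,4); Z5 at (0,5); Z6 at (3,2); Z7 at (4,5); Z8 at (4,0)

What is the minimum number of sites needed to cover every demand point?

Coverage sets (demand points within 5 of each site):
  P1: {Z1, Z2, Z3, Z5, Z6, Z7}
  P2: {Z1, Z2, Z4, Z6, Z7, Z8}
  P3: {Z1, Z2, Z3, Z5, Z6, Z8}
  P4: {Z1, Z3, Z5, Z7}
  P5: {Z1, Z2, Z3, Z5, Z6, Z7}
No single site covers all 8 demand points.
But {P1, P2} covers everything, so the minimum is 2.

2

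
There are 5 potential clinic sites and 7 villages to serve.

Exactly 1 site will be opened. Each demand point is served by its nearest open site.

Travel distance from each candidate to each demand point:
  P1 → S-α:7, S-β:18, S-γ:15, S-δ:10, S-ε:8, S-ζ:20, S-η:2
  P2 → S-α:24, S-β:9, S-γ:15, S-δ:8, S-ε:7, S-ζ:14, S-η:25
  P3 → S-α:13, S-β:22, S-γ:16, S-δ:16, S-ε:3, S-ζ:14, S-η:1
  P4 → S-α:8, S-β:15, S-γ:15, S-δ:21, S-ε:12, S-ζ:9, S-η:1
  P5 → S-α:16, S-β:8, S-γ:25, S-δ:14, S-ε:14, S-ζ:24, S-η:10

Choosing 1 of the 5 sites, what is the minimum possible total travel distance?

Open {P1}.
  S-α→P1 7, S-β→P1 18, S-γ→P1 15, S-δ→P1 10, S-ε→P1 8, S-ζ→P1 20, S-η→P1 2  ⇒ total 80.
Compare {P4}: total 81.
Compare {P3}: total 85.
No size-1 selection does better; minimum is 80.

80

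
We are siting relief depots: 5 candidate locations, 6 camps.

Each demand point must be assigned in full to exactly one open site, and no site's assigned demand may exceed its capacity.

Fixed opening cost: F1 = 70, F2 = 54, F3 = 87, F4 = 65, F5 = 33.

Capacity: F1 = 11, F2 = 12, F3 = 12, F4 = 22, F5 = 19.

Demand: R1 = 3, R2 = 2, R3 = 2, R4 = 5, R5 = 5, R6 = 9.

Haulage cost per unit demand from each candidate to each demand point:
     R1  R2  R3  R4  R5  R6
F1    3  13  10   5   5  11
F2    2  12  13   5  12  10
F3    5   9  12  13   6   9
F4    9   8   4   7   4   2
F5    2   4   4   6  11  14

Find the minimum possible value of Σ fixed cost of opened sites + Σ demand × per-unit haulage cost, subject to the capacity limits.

188

Open {F4, F5}; cheapest assignment that respects the capacities:
  F4 (cap 22, load 16): R3, R5, R6 — cost 2×4 + 5×4 + 9×2 = 46
  F5 (cap 19, load 10): R1, R2, R4 — cost 3×2 + 2×4 + 5×6 = 44
  Shipping 90, fixed 98 → total 188.
  Any other capacity-feasible assignment to {F4, F5} ships for at least 90.
Compare {F2, F4}: its best feasible assignment gives total 212.
Compare {F1, F4}: its best feasible assignment gives total 231.
Every other set of open sites that can feasibly serve all demand totals ≥ 212 even under its best assignment. Minimum: 188.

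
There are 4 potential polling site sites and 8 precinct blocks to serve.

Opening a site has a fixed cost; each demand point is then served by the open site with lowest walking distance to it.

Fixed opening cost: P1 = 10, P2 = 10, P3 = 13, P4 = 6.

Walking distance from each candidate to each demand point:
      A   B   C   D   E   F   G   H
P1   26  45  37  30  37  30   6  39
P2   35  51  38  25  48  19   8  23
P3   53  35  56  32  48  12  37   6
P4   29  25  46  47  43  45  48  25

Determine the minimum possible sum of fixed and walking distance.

Open {P1, P3, P4}: assign each demand point to its cheapest open site.
  A→P1 26, B→P4 25, C→P1 37, D→P1 30, E→P1 37, F→P3 12, G→P1 6, H→P3 6
  walking distance 179, fixed 29 → total 208.
Compare {P1, P3}: walking distance 189 + fixed 23 = 212.
Compare {P1, P2, P3, P4}: walking distance 174 + fixed 39 = 213.
Compare {P2, P3, P4}: walking distance 186 + fixed 29 = 215.
All other subsets cost ≥ 212. Minimum total cost: 208.

208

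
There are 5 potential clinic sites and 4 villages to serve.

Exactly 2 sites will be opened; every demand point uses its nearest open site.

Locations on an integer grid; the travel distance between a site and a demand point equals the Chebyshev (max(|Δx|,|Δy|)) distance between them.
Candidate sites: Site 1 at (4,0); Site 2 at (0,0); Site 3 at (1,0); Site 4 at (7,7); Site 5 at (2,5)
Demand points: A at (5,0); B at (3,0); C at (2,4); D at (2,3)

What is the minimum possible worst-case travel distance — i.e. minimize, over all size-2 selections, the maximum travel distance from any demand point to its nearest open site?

2

Open {Site 1, Site 5}.
  Farthest demand point is D at travel distance 2 (to Site 5); all others are ≤ 2.
With {Site 1, Site 2} the worst case is 4.
With {Site 1, Site 3} the worst case is 4.
No size-2 selection achieves below 2.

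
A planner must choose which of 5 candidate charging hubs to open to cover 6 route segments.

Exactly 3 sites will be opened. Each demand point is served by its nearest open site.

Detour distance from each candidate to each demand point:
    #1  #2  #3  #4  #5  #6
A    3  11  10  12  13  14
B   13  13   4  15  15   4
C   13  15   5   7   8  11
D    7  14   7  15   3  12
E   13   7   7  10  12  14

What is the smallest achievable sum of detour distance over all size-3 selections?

35

Open {B, D, E}.
  #1→D 7, #2→E 7, #3→B 4, #4→E 10, #5→D 3, #6→B 4  ⇒ total 35.
Compare {A, B, C}: total 37.
Compare {A, B, D}: total 37.
No size-3 selection does better; minimum is 35.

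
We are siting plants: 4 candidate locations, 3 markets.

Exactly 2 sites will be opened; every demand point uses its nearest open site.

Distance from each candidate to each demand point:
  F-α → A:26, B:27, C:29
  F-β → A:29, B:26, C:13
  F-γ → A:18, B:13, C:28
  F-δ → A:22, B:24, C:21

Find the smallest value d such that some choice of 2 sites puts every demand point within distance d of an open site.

18

Open {F-β, F-γ}.
  Farthest demand point is A at distance 18 (to F-γ); all others are ≤ 18.
With {F-γ, F-δ} the worst case is 21.
With {F-α, F-δ} the worst case is 24.
No size-2 selection achieves below 18.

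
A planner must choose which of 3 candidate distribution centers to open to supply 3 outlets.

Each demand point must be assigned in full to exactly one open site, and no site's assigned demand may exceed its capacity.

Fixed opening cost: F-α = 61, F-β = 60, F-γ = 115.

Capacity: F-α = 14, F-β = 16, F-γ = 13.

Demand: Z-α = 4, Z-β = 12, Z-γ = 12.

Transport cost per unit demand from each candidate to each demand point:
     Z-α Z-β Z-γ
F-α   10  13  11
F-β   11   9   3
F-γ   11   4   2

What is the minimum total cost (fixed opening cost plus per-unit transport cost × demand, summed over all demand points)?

303

Open {F-β, F-γ}; cheapest assignment that respects the capacities:
  F-β (cap 16, load 16): Z-α, Z-γ — cost 4×11 + 12×3 = 80
  F-γ (cap 13, load 12): Z-β — cost 12×4 = 48
  Shipping 128, fixed 175 → total 303.
  Any other capacity-feasible assignment to {F-β, F-γ} ships for at least 128.
Compare {F-α, F-β}: its best feasible assignment gives total 357.
Compare {F-α, F-β, F-γ}: its best feasible assignment gives total 360.
Every other set of open sites that can feasibly serve all demand totals ≥ 357 even under its best assignment. Minimum: 303.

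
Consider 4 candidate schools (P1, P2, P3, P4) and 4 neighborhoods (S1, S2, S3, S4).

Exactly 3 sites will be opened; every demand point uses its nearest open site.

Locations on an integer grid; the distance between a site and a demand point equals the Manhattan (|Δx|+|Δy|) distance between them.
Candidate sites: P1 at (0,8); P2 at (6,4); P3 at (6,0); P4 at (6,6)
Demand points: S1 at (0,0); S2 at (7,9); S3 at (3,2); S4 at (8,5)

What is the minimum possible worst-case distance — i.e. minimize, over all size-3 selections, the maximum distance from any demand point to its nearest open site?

6

Open {P1, P2, P3}.
  Farthest demand point is S1 at distance 6 (to P3); all others are ≤ 6.
With {P1, P3, P4} the worst case is 6.
With {P2, P3, P4} the worst case is 6.
No size-3 selection achieves below 6.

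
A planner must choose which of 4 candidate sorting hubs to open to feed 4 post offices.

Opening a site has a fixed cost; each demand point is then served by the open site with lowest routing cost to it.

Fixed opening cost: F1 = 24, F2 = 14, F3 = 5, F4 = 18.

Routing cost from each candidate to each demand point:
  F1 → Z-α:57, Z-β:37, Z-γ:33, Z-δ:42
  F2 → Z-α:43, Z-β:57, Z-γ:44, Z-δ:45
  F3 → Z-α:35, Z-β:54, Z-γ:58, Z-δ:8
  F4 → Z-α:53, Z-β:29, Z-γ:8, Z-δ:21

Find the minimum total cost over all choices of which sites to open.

103

Open {F3, F4}: assign each demand point to its cheapest open site.
  Z-α→F3 35, Z-β→F4 29, Z-γ→F4 8, Z-δ→F3 8
  routing cost 80, fixed 23 → total 103.
Compare {F2, F3, F4}: routing cost 80 + fixed 37 = 117.
Compare {F1, F3, F4}: routing cost 80 + fixed 47 = 127.
Compare {F4}: routing cost 111 + fixed 18 = 129.
All other subsets cost ≥ 117. Minimum total cost: 103.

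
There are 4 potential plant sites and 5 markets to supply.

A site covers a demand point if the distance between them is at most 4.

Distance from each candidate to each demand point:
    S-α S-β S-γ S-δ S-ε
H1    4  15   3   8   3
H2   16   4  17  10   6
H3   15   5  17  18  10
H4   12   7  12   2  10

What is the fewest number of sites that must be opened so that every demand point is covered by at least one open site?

3

Coverage sets (demand points within 4 of each site):
  H1: {S-α, S-γ, S-ε}
  H2: {S-β}
  H3: {}
  H4: {S-δ}
No 2 sites suffice: every size-2 union leaves at least one demand point uncovered.
But {H1, H2, H4} covers everything, so the minimum is 3.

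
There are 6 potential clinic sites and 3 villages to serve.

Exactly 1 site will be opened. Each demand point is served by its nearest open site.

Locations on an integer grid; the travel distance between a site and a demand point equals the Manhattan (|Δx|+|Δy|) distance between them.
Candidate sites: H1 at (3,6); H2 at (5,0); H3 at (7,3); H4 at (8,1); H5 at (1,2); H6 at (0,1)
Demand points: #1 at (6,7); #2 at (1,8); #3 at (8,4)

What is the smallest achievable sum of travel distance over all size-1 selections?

15

Open {H1}.
  #1→H1 4, #2→H1 4, #3→H1 7  ⇒ total 15.
Compare {H3}: total 18.
Compare {H4}: total 25.
No size-1 selection does better; minimum is 15.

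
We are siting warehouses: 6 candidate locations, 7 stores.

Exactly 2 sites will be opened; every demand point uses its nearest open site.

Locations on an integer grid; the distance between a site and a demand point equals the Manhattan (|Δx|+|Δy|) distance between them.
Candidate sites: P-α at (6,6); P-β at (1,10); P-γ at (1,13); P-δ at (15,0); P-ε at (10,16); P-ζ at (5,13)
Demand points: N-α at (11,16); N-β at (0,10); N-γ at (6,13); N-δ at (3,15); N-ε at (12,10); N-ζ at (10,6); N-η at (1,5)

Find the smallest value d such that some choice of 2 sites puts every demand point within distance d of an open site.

10

Open {P-α, P-ε}.
  Farthest demand point is N-β at distance 10 (to P-α); all others are ≤ 10.
With {P-α, P-ζ} the worst case is 10.
With {P-β, P-ε} the worst case is 10.
No size-2 selection achieves below 10.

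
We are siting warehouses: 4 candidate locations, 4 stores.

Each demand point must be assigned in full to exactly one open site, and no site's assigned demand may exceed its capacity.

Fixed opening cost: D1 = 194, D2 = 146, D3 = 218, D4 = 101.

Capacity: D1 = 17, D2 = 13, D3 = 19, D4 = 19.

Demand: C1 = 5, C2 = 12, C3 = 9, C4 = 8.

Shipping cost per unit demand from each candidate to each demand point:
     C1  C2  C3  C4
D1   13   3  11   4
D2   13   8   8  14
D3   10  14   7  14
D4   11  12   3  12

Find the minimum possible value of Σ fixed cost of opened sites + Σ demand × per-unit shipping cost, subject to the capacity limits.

Open {D1, D4}; cheapest assignment that respects the capacities:
  D1 (cap 17, load 17): C1, C2 — cost 5×13 + 12×3 = 101
  D4 (cap 19, load 17): C3, C4 — cost 9×3 + 8×12 = 123
  Shipping 224, fixed 295 → total 519.
  Any other capacity-feasible assignment to {D1, D4} ships for at least 224.
Compare {D1, D2, D4}: its best feasible assignment gives total 651.
Compare {D3, D4}: its best feasible assignment gives total 660.
Every other set of open sites that can feasibly serve all demand totals ≥ 651 even under its best assignment. Minimum: 519.

519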